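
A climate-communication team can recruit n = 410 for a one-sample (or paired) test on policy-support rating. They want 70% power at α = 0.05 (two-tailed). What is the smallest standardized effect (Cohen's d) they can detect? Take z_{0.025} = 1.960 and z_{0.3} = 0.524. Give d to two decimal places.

For a single sample (or paired design) of n = 410: d_min = (z_{α/2} + z_β)/√n.
z-sum = 1.960 + 0.524 = 2.484.
d_min = 2.484 / √410 = 2.484 / 20.248 = 0.123.

d_min ≈ 0.12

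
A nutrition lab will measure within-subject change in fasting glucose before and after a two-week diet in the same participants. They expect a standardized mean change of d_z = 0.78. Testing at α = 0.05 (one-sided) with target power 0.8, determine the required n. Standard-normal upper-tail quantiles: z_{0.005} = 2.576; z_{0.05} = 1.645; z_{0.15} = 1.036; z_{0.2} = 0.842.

n = 11 pairs

For a paired (one-sample on differences) test: n = ((z_{α} + z_β) / d)².
z_{α} + z_β = 1.645 + 0.842 = 2.487.
n = (2.487 / 0.78)² = 3.188² = 10.17.
Round up.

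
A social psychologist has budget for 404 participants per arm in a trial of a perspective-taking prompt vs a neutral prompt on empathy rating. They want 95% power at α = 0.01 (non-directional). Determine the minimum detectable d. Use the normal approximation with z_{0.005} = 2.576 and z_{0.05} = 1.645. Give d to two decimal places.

For two independent groups of n = 404 each: d_min = (z_{α/2} + z_β)·√(2/n).
z-sum = 2.576 + 1.645 = 4.221.
d_min = 4.221 × √(2/404) = 4.221 × 0.0704 = 0.297.

d_min ≈ 0.30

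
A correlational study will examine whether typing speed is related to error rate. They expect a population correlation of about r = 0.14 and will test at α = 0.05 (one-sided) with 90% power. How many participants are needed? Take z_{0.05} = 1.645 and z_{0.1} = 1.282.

n = 435

Fisher's z: C = ½·ln((1+r)/(1−r)) = ½·ln(1.3256) = 0.1409.
n = ((z_{α} + z_β)/C)² + 3.
(1.645 + 1.282) / 0.1409 = 2.927 / 0.1409 = 20.774.
n = 20.774² + 3 = 431.54 + 3 = 434.5.
Round up.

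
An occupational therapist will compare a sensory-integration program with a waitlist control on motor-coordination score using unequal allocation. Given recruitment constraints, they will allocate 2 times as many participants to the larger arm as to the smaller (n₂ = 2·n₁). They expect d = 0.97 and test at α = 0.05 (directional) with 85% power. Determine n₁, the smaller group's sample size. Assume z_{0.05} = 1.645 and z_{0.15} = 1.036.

n₁ = 12

With allocation ratio k = n₂/n₁ = 2, Var(x̄₁−x̄₂) = σ²(1/n₁ + 1/(k·n₁)) = σ²·(k+1)/(k·n₁).
So n₁ = (1 + 1/k)·((z_{α} + z_β)/d)² = 1.500 × (2.681/0.97)².
n₁ = 1.500 × 7.64 = 11.5.
Round up: n₁ = 12, giving n₂ = 2 × 12 = 24.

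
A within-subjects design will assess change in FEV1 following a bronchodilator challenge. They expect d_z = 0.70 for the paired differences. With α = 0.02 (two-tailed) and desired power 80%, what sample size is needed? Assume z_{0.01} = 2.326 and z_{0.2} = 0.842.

n = 21 pairs

For a paired (one-sample on differences) test: n = ((z_{α/2} + z_β) / d)².
z_{α/2} + z_β = 2.326 + 0.842 = 3.168.
n = (3.168 / 0.70)² = 4.526² = 20.48.
Round up.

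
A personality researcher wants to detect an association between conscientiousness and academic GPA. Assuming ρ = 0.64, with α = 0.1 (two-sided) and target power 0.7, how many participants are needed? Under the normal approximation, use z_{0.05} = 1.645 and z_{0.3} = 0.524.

n = 12

Fisher's z: C = ½·ln((1+r)/(1−r)) = ½·ln(4.5556) = 0.7582.
n = ((z_{α/2} + z_β)/C)² + 3.
(1.645 + 0.524) / 0.7582 = 2.169 / 0.7582 = 2.861.
n = 2.861² + 3 = 8.18 + 3 = 11.2.
Round up.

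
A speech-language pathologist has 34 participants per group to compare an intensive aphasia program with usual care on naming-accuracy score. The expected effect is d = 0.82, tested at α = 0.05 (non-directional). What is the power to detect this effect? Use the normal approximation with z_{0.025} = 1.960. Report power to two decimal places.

power ≈ 0.92

For two equal groups, power = Φ(d·√(n/2) − z_{α/2}).
d·√(n/2) = 0.82 × √(34/2) = 0.82 × 4.123 = 3.381.
z_β = 3.381 − 1.960 = 1.421.
Power = Φ(1.421) = 0.922.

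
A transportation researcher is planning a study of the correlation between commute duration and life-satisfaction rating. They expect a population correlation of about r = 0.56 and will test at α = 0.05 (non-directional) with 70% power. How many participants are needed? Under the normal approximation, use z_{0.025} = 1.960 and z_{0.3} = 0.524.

n = 19

Fisher's z: C = ½·ln((1+r)/(1−r)) = ½·ln(3.5455) = 0.6328.
n = ((z_{α/2} + z_β)/C)² + 3.
(1.960 + 0.524) / 0.6328 = 2.484 / 0.6328 = 3.925.
n = 3.925² + 3 = 15.41 + 3 = 18.4.
Round up.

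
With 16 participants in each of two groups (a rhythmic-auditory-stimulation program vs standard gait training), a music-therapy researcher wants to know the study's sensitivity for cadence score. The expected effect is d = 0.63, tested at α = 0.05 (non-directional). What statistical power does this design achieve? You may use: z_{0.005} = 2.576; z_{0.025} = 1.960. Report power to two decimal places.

power ≈ 0.43

For two equal groups, power = Φ(d·√(n/2) − z_{α/2}).
d·√(n/2) = 0.63 × √(16/2) = 0.63 × 2.828 = 1.782.
z_β = 1.782 − 1.960 = -0.178.
Power = Φ(-0.178) = 0.429.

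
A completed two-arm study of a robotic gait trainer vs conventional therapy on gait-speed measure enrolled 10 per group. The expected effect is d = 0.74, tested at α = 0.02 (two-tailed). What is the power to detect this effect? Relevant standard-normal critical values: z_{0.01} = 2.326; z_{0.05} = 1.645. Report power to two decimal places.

For two equal groups, power = Φ(d·√(n/2) − z_{α/2}).
d·√(n/2) = 0.74 × √(10/2) = 0.74 × 2.236 = 1.655.
z_β = 1.655 − 2.326 = -0.671.
Power = Φ(-0.671) = 0.251.

power ≈ 0.25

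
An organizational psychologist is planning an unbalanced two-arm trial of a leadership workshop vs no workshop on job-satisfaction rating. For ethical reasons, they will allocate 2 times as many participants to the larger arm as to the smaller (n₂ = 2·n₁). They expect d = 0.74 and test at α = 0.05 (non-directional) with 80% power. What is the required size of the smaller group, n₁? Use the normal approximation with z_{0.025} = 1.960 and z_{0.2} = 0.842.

With allocation ratio k = n₂/n₁ = 2, Var(x̄₁−x̄₂) = σ²(1/n₁ + 1/(k·n₁)) = σ²·(k+1)/(k·n₁).
So n₁ = (1 + 1/k)·((z_{α/2} + z_β)/d)² = 1.500 × (2.802/0.74)².
n₁ = 1.500 × 14.34 = 21.5.
Round up: n₁ = 22, giving n₂ = 2 × 22 = 44.

n₁ = 22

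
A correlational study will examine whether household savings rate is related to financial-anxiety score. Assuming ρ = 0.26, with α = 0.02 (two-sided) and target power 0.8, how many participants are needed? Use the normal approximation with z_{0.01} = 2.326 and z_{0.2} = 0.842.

Fisher's z: C = ½·ln((1+r)/(1−r)) = ½·ln(1.7027) = 0.2661.
n = ((z_{α/2} + z_β)/C)² + 3.
(2.326 + 0.842) / 0.2661 = 3.168 / 0.2661 = 11.905.
n = 11.905² + 3 = 141.74 + 3 = 144.7.
Round up.

n = 145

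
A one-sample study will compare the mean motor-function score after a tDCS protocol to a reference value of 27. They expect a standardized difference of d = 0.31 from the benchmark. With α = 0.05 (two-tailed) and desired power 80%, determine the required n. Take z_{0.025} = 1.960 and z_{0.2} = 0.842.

n = 82

For a one-sample test: n = ((z_{α/2} + z_β) / d)².
z_{α/2} + z_β = 1.960 + 0.842 = 2.802.
n = (2.802 / 0.31)² = 9.039² = 81.70.
Round up.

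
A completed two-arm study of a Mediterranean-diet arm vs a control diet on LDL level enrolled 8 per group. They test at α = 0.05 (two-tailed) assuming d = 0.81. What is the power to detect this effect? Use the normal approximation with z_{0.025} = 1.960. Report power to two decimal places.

For two equal groups, power = Φ(d·√(n/2) − z_{α/2}).
d·√(n/2) = 0.81 × √(8/2) = 0.81 × 2.000 = 1.620.
z_β = 1.620 − 1.960 = -0.340.
Power = Φ(-0.340) = 0.367.

power ≈ 0.37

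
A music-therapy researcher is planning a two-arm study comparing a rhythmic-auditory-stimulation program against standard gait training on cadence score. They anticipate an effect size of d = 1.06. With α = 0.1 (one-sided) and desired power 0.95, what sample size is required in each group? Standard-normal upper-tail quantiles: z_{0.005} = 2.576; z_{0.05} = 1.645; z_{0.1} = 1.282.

n = 16 per group

For two independent groups with equal n: n = 2·((z_{α} + z_β) / d)².
z_{α} + z_β = 1.282 + 1.645 = 2.927.
n = 2 × (2.927 / 1.06)² = 2 × 2.761² = 2 × 7.62 = 15.2.
Round up to the next whole participant.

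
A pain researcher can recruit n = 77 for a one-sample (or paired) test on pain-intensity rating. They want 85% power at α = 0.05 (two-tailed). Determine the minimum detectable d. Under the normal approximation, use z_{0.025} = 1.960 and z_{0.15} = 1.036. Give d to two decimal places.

d_min ≈ 0.34

For a single sample (or paired design) of n = 77: d_min = (z_{α/2} + z_β)/√n.
z-sum = 1.960 + 1.036 = 2.996.
d_min = 2.996 / √77 = 2.996 / 8.775 = 0.341.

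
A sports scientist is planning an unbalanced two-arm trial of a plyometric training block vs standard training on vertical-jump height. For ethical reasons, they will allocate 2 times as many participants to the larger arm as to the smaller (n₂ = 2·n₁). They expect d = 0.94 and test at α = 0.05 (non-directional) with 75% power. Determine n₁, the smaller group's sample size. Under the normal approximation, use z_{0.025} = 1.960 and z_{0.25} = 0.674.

n₁ = 12

With allocation ratio k = n₂/n₁ = 2, Var(x̄₁−x̄₂) = σ²(1/n₁ + 1/(k·n₁)) = σ²·(k+1)/(k·n₁).
So n₁ = (1 + 1/k)·((z_{α/2} + z_β)/d)² = 1.500 × (2.634/0.94)².
n₁ = 1.500 × 7.85 = 11.8.
Round up: n₁ = 12, giving n₂ = 2 × 12 = 24.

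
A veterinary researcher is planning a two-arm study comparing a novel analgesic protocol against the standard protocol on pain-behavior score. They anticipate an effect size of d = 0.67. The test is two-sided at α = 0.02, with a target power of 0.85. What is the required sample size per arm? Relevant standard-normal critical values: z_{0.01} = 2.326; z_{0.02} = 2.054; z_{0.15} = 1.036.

For two independent groups with equal n: n = 2·((z_{α/2} + z_β) / d)².
z_{α/2} + z_β = 2.326 + 1.036 = 3.362.
n = 2 × (3.362 / 0.67)² = 2 × 5.018² = 2 × 25.18 = 50.4.
Round up to the next whole participant.

n = 51 per group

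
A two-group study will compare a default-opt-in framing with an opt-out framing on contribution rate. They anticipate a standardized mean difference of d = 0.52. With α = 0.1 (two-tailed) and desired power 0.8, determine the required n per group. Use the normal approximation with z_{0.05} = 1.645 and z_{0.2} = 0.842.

n = 46 per group

For two independent groups with equal n: n = 2·((z_{α/2} + z_β) / d)².
z_{α/2} + z_β = 1.645 + 0.842 = 2.487.
n = 2 × (2.487 / 0.52)² = 2 × 4.783² = 2 × 22.87 = 45.7.
Round up to the next whole participant.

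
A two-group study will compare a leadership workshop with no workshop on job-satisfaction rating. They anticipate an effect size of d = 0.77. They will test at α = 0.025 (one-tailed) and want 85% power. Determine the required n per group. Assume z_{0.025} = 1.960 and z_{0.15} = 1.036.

For two independent groups with equal n: n = 2·((z_{α} + z_β) / d)².
z_{α} + z_β = 1.960 + 1.036 = 2.996.
n = 2 × (2.996 / 0.77)² = 2 × 3.891² = 2 × 15.14 = 30.3.
Round up to the next whole participant.

n = 31 per group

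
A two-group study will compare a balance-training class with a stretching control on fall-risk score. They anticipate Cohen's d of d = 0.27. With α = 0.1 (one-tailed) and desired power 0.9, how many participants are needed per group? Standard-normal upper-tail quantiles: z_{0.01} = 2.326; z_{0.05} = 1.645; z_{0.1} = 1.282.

n = 181 per group

For two independent groups with equal n: n = 2·((z_{α} + z_β) / d)².
z_{α} + z_β = 1.282 + 1.282 = 2.564.
n = 2 × (2.564 / 0.27)² = 2 × 9.496² = 2 × 90.18 = 180.4.
Round up to the next whole participant.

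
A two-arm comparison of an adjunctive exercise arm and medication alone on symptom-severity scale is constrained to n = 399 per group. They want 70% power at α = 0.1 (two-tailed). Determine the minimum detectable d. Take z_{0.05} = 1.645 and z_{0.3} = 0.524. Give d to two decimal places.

For two independent groups of n = 399 each: d_min = (z_{α/2} + z_β)·√(2/n).
z-sum = 1.645 + 0.524 = 2.169.
d_min = 2.169 × √(2/399) = 2.169 × 0.0708 = 0.154.

d_min ≈ 0.15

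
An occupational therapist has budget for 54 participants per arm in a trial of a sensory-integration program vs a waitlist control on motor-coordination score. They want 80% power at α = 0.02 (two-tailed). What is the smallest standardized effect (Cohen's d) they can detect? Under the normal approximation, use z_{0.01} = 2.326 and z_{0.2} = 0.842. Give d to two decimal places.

d_min ≈ 0.61

For two independent groups of n = 54 each: d_min = (z_{α/2} + z_β)·√(2/n).
z-sum = 2.326 + 0.842 = 3.168.
d_min = 3.168 × √(2/54) = 3.168 × 0.1925 = 0.610.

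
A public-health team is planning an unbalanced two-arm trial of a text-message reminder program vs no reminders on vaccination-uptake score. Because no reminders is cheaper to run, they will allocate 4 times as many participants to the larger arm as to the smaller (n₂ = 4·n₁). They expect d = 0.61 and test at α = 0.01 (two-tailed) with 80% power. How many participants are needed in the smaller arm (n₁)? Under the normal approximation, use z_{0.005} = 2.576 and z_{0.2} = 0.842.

With allocation ratio k = n₂/n₁ = 4, Var(x̄₁−x̄₂) = σ²(1/n₁ + 1/(k·n₁)) = σ²·(k+1)/(k·n₁).
So n₁ = (1 + 1/k)·((z_{α/2} + z_β)/d)² = 1.250 × (3.418/0.61)².
n₁ = 1.250 × 31.40 = 39.2.
Round up: n₁ = 40, giving n₂ = 4 × 40 = 160.

n₁ = 40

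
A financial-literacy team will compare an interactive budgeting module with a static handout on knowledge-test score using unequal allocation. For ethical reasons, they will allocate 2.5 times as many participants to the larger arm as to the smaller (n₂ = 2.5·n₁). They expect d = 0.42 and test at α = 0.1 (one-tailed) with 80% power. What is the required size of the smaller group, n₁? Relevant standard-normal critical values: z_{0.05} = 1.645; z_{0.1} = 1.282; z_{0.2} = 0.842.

n₁ = 36

With allocation ratio k = n₂/n₁ = 2.5, Var(x̄₁−x̄₂) = σ²(1/n₁ + 1/(k·n₁)) = σ²·(k+1)/(k·n₁).
So n₁ = (1 + 1/k)·((z_{α} + z_β)/d)² = 1.400 × (2.124/0.42)².
n₁ = 1.400 × 25.57 = 35.8.
Round up: n₁ = 36, giving n₂ = 2.5 × 36 = 90.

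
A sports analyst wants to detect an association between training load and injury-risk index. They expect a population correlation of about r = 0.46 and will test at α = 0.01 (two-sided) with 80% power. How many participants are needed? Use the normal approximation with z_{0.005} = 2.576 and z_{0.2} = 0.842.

n = 51

Fisher's z: C = ½·ln((1+r)/(1−r)) = ½·ln(2.7037) = 0.4973.
n = ((z_{α/2} + z_β)/C)² + 3.
(2.576 + 0.842) / 0.4973 = 3.418 / 0.4973 = 6.873.
n = 6.873² + 3 = 47.24 + 3 = 50.2.
Round up.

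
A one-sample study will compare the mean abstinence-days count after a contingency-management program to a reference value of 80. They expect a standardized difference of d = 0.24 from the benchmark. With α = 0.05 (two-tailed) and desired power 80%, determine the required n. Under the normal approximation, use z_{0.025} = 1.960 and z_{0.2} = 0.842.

For a one-sample test: n = ((z_{α/2} + z_β) / d)².
z_{α/2} + z_β = 1.960 + 0.842 = 2.802.
n = (2.802 / 0.24)² = 11.675² = 136.31.
Round up.

n = 137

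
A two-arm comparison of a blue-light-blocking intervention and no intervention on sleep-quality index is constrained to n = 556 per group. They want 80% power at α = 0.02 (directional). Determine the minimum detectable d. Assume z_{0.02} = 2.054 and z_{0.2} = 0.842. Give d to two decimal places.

For two independent groups of n = 556 each: d_min = (z_{α} + z_β)·√(2/n).
z-sum = 2.054 + 0.842 = 2.896.
d_min = 2.896 × √(2/556) = 2.896 × 0.0600 = 0.174.

d_min ≈ 0.17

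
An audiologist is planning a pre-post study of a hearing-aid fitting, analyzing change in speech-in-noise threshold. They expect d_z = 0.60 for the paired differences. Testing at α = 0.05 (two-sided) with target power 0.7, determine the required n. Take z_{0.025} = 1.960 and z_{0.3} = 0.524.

n = 18 pairs

For a paired (one-sample on differences) test: n = ((z_{α/2} + z_β) / d)².
z_{α/2} + z_β = 1.960 + 0.524 = 2.484.
n = (2.484 / 0.60)² = 4.140² = 17.14.
Round up.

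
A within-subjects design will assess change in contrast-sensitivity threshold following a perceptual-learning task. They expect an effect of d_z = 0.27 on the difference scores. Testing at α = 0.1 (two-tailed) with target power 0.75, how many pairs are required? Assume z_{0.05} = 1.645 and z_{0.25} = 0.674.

For a paired (one-sample on differences) test: n = ((z_{α/2} + z_β) / d)².
z_{α/2} + z_β = 1.645 + 0.674 = 2.319.
n = (2.319 / 0.27)² = 8.589² = 73.77.
Round up.

n = 74 pairs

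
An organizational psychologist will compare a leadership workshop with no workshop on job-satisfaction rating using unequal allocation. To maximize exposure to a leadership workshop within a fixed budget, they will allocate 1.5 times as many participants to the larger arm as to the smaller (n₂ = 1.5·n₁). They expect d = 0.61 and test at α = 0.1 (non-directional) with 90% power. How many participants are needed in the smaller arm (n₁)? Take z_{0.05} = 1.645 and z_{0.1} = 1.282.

With allocation ratio k = n₂/n₁ = 1.5, Var(x̄₁−x̄₂) = σ²(1/n₁ + 1/(k·n₁)) = σ²·(k+1)/(k·n₁).
So n₁ = (1 + 1/k)·((z_{α/2} + z_β)/d)² = 1.667 × (2.927/0.61)².
n₁ = 1.667 × 23.02 = 38.4.
Round up: n₁ = 39, giving n₂ = ⌈1.5 × 39⌉ = ⌈58.5⌉ = 59.

n₁ = 39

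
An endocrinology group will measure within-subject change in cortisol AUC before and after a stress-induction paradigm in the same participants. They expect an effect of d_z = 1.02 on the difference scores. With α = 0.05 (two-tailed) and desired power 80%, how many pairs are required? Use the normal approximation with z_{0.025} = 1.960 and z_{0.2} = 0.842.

n = 8 pairs

For a paired (one-sample on differences) test: n = ((z_{α/2} + z_β) / d)².
z_{α/2} + z_β = 1.960 + 0.842 = 2.802.
n = (2.802 / 1.02)² = 2.747² = 7.55.
Round up.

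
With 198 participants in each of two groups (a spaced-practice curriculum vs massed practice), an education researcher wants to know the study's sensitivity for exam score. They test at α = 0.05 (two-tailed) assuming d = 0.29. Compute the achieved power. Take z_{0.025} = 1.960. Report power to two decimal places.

For two equal groups, power = Φ(d·√(n/2) − z_{α/2}).
d·√(n/2) = 0.29 × √(198/2) = 0.29 × 9.950 = 2.885.
z_β = 2.885 − 1.960 = 0.925.
Power = Φ(0.925) = 0.823.

power ≈ 0.82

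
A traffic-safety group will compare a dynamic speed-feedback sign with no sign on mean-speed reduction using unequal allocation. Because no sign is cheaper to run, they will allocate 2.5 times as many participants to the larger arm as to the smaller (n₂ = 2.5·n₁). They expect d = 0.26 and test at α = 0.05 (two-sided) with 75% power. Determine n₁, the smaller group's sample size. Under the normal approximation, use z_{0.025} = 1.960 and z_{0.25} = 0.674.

With allocation ratio k = n₂/n₁ = 2.5, Var(x̄₁−x̄₂) = σ²(1/n₁ + 1/(k·n₁)) = σ²·(k+1)/(k·n₁).
So n₁ = (1 + 1/k)·((z_{α/2} + z_β)/d)² = 1.400 × (2.634/0.26)².
n₁ = 1.400 × 102.63 = 143.7.
Round up: n₁ = 144, giving n₂ = 2.5 × 144 = 360.

n₁ = 144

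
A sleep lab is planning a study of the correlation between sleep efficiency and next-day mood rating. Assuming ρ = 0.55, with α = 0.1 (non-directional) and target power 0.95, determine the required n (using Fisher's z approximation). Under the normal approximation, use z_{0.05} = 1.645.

n = 32

Fisher's z: C = ½·ln((1+r)/(1−r)) = ½·ln(3.4444) = 0.6184.
n = ((z_{α/2} + z_β)/C)² + 3.
(1.645 + 1.645) / 0.6184 = 3.290 / 0.6184 = 5.320.
n = 5.320² + 3 = 28.30 + 3 = 31.3.
Round up.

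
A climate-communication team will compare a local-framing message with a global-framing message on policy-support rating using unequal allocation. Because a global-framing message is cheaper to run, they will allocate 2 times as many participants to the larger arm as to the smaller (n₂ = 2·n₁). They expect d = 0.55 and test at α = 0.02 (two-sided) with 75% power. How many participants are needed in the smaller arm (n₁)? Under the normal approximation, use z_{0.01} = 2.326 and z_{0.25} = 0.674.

n₁ = 45

With allocation ratio k = n₂/n₁ = 2, Var(x̄₁−x̄₂) = σ²(1/n₁ + 1/(k·n₁)) = σ²·(k+1)/(k·n₁).
So n₁ = (1 + 1/k)·((z_{α/2} + z_β)/d)² = 1.500 × (3.000/0.55)².
n₁ = 1.500 × 29.75 = 44.6.
Round up: n₁ = 45, giving n₂ = 2 × 45 = 90.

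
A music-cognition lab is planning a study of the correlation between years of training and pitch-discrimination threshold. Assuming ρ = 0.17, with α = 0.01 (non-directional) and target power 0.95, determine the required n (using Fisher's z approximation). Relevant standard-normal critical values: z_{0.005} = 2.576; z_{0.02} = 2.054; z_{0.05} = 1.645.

n = 608

Fisher's z: C = ½·ln((1+r)/(1−r)) = ½·ln(1.4096) = 0.1717.
n = ((z_{α/2} + z_β)/C)² + 3.
(2.576 + 1.645) / 0.1717 = 4.221 / 0.1717 = 24.584.
n = 24.584² + 3 = 604.35 + 3 = 607.4.
Round up.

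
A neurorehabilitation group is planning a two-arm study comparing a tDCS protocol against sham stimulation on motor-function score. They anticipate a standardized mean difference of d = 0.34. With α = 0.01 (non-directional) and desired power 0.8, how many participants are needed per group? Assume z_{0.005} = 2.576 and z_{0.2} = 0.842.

n = 203 per group

For two independent groups with equal n: n = 2·((z_{α/2} + z_β) / d)².
z_{α/2} + z_β = 2.576 + 0.842 = 3.418.
n = 2 × (3.418 / 0.34)² = 2 × 10.053² = 2 × 101.06 = 202.1.
Round up to the next whole participant.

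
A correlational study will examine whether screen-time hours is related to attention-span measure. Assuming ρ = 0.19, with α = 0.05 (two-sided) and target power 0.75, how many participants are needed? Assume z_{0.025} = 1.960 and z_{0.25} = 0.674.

Fisher's z: C = ½·ln((1+r)/(1−r)) = ½·ln(1.4691) = 0.1923.
n = ((z_{α/2} + z_β)/C)² + 3.
(1.960 + 0.674) / 0.1923 = 2.634 / 0.1923 = 13.697.
n = 13.697² + 3 = 187.62 + 3 = 190.6.
Round up.

n = 191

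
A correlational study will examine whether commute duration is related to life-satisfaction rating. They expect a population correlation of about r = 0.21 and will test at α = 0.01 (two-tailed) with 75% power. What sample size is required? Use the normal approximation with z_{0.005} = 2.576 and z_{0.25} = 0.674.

n = 236

Fisher's z: C = ½·ln((1+r)/(1−r)) = ½·ln(1.5316) = 0.2132.
n = ((z_{α/2} + z_β)/C)² + 3.
(2.576 + 0.674) / 0.2132 = 3.250 / 0.2132 = 15.244.
n = 15.244² + 3 = 232.38 + 3 = 235.4.
Round up.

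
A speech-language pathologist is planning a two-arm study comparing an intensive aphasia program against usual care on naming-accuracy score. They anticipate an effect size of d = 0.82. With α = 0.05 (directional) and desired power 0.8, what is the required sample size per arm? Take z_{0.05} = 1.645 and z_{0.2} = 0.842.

For two independent groups with equal n: n = 2·((z_{α} + z_β) / d)².
z_{α} + z_β = 1.645 + 0.842 = 2.487.
n = 2 × (2.487 / 0.82)² = 2 × 3.033² = 2 × 9.20 = 18.4.
Round up to the next whole participant.

n = 19 per group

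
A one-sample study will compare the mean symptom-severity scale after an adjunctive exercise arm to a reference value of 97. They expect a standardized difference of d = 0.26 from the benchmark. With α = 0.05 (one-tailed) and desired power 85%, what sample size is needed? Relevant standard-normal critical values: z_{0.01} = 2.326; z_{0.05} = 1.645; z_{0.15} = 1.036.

For a one-sample test: n = ((z_{α} + z_β) / d)².
z_{α} + z_β = 1.645 + 1.036 = 2.681.
n = (2.681 / 0.26)² = 10.312² = 106.33.
Round up.

n = 107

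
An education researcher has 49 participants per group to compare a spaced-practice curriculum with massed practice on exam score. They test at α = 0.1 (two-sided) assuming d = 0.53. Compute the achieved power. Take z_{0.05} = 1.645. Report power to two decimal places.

power ≈ 0.84

For two equal groups, power = Φ(d·√(n/2) − z_{α/2}).
d·√(n/2) = 0.53 × √(49/2) = 0.53 × 4.950 = 2.623.
z_β = 2.623 − 1.645 = 0.978.
Power = Φ(0.978) = 0.836.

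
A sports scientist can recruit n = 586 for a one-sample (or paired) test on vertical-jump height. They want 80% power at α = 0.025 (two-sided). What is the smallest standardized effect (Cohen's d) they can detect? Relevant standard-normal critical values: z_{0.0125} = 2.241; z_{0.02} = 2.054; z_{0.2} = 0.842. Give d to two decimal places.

d_min ≈ 0.13

For a single sample (or paired design) of n = 586: d_min = (z_{α/2} + z_β)/√n.
z-sum = 2.241 + 0.842 = 3.083.
d_min = 3.083 / √586 = 3.083 / 24.207 = 0.127.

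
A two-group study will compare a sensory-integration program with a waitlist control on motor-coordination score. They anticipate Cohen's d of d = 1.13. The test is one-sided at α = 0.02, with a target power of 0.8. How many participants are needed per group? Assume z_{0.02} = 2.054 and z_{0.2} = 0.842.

For two independent groups with equal n: n = 2·((z_{α} + z_β) / d)².
z_{α} + z_β = 2.054 + 0.842 = 2.896.
n = 2 × (2.896 / 1.13)² = 2 × 2.563² = 2 × 6.57 = 13.1.
Round up to the next whole participant.

n = 14 per group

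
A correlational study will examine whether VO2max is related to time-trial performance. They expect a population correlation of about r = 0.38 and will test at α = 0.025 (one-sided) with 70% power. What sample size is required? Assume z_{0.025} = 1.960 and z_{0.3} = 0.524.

n = 42

Fisher's z: C = ½·ln((1+r)/(1−r)) = ½·ln(2.2258) = 0.4001.
n = ((z_{α} + z_β)/C)² + 3.
(1.960 + 0.524) / 0.4001 = 2.484 / 0.4001 = 6.208.
n = 6.208² + 3 = 38.54 + 3 = 41.5.
Round up.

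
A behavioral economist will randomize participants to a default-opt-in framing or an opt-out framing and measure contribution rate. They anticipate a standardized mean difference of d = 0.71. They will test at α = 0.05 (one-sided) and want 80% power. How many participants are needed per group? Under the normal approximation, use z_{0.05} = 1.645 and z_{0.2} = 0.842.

For two independent groups with equal n: n = 2·((z_{α} + z_β) / d)².
z_{α} + z_β = 1.645 + 0.842 = 2.487.
n = 2 × (2.487 / 0.71)² = 2 × 3.503² = 2 × 12.27 = 24.5.
Round up to the next whole participant.

n = 25 per group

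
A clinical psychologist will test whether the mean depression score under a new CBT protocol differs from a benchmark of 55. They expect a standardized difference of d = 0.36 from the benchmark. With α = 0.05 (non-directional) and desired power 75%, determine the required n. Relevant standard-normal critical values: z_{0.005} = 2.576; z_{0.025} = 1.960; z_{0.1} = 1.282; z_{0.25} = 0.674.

For a one-sample test: n = ((z_{α/2} + z_β) / d)².
z_{α/2} + z_β = 1.960 + 0.674 = 2.634.
n = (2.634 / 0.36)² = 7.317² = 53.53.
Round up.

n = 54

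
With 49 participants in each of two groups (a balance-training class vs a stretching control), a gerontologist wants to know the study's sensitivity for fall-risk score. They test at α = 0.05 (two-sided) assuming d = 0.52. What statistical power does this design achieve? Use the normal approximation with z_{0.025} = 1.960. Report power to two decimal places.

For two equal groups, power = Φ(d·√(n/2) − z_{α/2}).
d·√(n/2) = 0.52 × √(49/2) = 0.52 × 4.950 = 2.574.
z_β = 2.574 − 1.960 = 0.614.
Power = Φ(0.614) = 0.730.

power ≈ 0.73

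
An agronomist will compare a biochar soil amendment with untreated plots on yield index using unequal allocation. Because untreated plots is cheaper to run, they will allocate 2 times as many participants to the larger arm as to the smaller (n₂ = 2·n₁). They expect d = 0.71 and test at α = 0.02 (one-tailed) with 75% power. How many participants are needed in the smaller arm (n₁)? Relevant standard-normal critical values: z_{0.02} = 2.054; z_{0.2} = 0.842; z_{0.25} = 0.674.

n₁ = 23

With allocation ratio k = n₂/n₁ = 2, Var(x̄₁−x̄₂) = σ²(1/n₁ + 1/(k·n₁)) = σ²·(k+1)/(k·n₁).
So n₁ = (1 + 1/k)·((z_{α} + z_β)/d)² = 1.500 × (2.728/0.71)².
n₁ = 1.500 × 14.76 = 22.1.
Round up: n₁ = 23, giving n₂ = 2 × 23 = 46.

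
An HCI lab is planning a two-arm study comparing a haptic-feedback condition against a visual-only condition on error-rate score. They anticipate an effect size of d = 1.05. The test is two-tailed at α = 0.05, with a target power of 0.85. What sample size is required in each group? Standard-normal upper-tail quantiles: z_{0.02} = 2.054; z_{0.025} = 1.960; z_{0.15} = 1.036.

For two independent groups with equal n: n = 2·((z_{α/2} + z_β) / d)².
z_{α/2} + z_β = 1.960 + 1.036 = 2.996.
n = 2 × (2.996 / 1.05)² = 2 × 2.853² = 2 × 8.14 = 16.3.
Round up to the next whole participant.

n = 17 per group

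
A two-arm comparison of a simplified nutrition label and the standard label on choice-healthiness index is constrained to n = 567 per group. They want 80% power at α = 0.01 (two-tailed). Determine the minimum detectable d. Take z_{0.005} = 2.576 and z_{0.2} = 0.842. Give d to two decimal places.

For two independent groups of n = 567 each: d_min = (z_{α/2} + z_β)·√(2/n).
z-sum = 2.576 + 0.842 = 3.418.
d_min = 3.418 × √(2/567) = 3.418 × 0.0594 = 0.203.

d_min ≈ 0.20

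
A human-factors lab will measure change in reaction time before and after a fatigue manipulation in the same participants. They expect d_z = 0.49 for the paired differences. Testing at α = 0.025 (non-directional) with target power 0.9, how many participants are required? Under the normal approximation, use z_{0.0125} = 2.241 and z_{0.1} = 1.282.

For a paired (one-sample on differences) test: n = ((z_{α/2} + z_β) / d)².
z_{α/2} + z_β = 2.241 + 1.282 = 3.523.
n = (3.523 / 0.49)² = 7.190² = 51.69.
Round up.

n = 52 pairs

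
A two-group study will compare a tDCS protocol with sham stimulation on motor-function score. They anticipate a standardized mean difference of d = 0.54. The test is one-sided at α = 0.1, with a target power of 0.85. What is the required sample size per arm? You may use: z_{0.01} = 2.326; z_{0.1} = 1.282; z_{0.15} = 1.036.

For two independent groups with equal n: n = 2·((z_{α} + z_β) / d)².
z_{α} + z_β = 1.282 + 1.036 = 2.318.
n = 2 × (2.318 / 0.54)² = 2 × 4.293² = 2 × 18.43 = 36.9.
Round up to the next whole participant.

n = 37 per group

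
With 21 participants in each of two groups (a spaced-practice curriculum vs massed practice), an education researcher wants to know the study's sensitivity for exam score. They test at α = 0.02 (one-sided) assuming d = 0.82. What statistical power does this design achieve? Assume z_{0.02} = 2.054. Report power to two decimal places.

For two equal groups, power = Φ(d·√(n/2) − z_{α}).
d·√(n/2) = 0.82 × √(21/2) = 0.82 × 3.240 = 2.657.
z_β = 2.657 − 2.054 = 0.603.
Power = Φ(0.603) = 0.727.

power ≈ 0.73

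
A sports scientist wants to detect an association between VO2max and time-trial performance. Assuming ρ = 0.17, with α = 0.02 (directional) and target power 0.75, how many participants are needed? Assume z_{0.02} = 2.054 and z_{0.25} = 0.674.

Fisher's z: C = ½·ln((1+r)/(1−r)) = ½·ln(1.4096) = 0.1717.
n = ((z_{α} + z_β)/C)² + 3.
(2.054 + 0.674) / 0.1717 = 2.728 / 0.1717 = 15.888.
n = 15.888² + 3 = 252.43 + 3 = 255.4.
Round up.

n = 256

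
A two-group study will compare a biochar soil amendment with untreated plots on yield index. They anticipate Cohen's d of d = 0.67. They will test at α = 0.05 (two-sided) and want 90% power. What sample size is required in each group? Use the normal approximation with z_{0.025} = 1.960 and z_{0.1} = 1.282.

For two independent groups with equal n: n = 2·((z_{α/2} + z_β) / d)².
z_{α/2} + z_β = 1.960 + 1.282 = 3.242.
n = 2 × (3.242 / 0.67)² = 2 × 4.839² = 2 × 23.41 = 46.8.
Round up to the next whole participant.

n = 47 per group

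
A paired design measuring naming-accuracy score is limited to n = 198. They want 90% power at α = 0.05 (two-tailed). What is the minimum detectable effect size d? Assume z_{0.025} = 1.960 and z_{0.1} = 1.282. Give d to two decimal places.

d_min ≈ 0.23

For a single sample (or paired design) of n = 198: d_min = (z_{α/2} + z_β)/√n.
z-sum = 1.960 + 1.282 = 3.242.
d_min = 3.242 / √198 = 3.242 / 14.071 = 0.230.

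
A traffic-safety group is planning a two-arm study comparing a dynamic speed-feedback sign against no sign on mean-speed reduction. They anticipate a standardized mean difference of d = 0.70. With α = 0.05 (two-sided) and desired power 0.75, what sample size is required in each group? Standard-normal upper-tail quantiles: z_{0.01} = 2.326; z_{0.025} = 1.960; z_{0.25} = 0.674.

n = 29 per group

For two independent groups with equal n: n = 2·((z_{α/2} + z_β) / d)².
z_{α/2} + z_β = 1.960 + 0.674 = 2.634.
n = 2 × (2.634 / 0.70)² = 2 × 3.763² = 2 × 14.16 = 28.3.
Round up to the next whole participant.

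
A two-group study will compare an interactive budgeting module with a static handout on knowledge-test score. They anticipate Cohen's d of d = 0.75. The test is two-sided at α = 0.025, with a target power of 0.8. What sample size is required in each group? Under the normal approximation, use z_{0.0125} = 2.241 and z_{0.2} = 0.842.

For two independent groups with equal n: n = 2·((z_{α/2} + z_β) / d)².
z_{α/2} + z_β = 2.241 + 0.842 = 3.083.
n = 2 × (3.083 / 0.75)² = 2 × 4.111² = 2 × 16.90 = 33.8.
Round up to the next whole participant.

n = 34 per group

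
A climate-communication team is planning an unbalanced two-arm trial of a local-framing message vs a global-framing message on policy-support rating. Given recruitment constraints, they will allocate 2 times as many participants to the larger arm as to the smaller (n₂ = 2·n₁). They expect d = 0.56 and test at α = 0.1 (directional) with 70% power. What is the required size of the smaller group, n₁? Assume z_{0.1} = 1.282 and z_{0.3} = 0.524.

n₁ = 16

With allocation ratio k = n₂/n₁ = 2, Var(x̄₁−x̄₂) = σ²(1/n₁ + 1/(k·n₁)) = σ²·(k+1)/(k·n₁).
So n₁ = (1 + 1/k)·((z_{α} + z_β)/d)² = 1.500 × (1.806/0.56)².
n₁ = 1.500 × 10.40 = 15.6.
Round up: n₁ = 16, giving n₂ = 2 × 16 = 32.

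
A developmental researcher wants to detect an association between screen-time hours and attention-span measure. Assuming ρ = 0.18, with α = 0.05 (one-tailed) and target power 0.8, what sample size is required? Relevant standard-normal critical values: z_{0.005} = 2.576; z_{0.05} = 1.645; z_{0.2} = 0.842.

n = 190

Fisher's z: C = ½·ln((1+r)/(1−r)) = ½·ln(1.4390) = 0.1820.
n = ((z_{α} + z_β)/C)² + 3.
(1.645 + 0.842) / 0.1820 = 2.487 / 0.1820 = 13.665.
n = 13.665² + 3 = 186.73 + 3 = 189.7.
Round up.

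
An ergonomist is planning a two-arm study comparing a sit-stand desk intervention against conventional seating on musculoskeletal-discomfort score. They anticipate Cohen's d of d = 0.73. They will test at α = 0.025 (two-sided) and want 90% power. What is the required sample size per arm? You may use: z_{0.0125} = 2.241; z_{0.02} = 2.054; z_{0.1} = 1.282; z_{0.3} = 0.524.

For two independent groups with equal n: n = 2·((z_{α/2} + z_β) / d)².
z_{α/2} + z_β = 2.241 + 1.282 = 3.523.
n = 2 × (3.523 / 0.73)² = 2 × 4.826² = 2 × 23.29 = 46.6.
Round up to the next whole participant.

n = 47 per group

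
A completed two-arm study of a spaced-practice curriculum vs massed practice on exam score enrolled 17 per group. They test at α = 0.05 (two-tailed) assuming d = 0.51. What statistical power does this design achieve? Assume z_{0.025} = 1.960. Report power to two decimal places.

For two equal groups, power = Φ(d·√(n/2) − z_{α/2}).
d·√(n/2) = 0.51 × √(17/2) = 0.51 × 2.915 = 1.487.
z_β = 1.487 − 1.960 = -0.473.
Power = Φ(-0.473) = 0.318.

power ≈ 0.32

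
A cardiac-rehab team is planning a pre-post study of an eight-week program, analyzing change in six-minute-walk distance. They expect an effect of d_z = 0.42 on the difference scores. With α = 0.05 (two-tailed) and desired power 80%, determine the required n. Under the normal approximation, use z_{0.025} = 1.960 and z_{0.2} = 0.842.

For a paired (one-sample on differences) test: n = ((z_{α/2} + z_β) / d)².
z_{α/2} + z_β = 1.960 + 0.842 = 2.802.
n = (2.802 / 0.42)² = 6.671² = 44.51.
Round up.

n = 45 pairs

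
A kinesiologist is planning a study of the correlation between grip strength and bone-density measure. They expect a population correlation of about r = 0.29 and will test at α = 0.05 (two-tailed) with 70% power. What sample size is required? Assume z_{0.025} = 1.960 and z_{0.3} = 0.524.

n = 73

Fisher's z: C = ½·ln((1+r)/(1−r)) = ½·ln(1.8169) = 0.2986.
n = ((z_{α/2} + z_β)/C)² + 3.
(1.960 + 0.524) / 0.2986 = 2.484 / 0.2986 = 8.319.
n = 8.319² + 3 = 69.20 + 3 = 72.2.
Round up.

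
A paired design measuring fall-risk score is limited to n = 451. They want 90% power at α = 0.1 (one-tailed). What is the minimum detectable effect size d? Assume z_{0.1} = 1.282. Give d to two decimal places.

For a single sample (or paired design) of n = 451: d_min = (z_{α} + z_β)/√n.
z-sum = 1.282 + 1.282 = 2.564.
d_min = 2.564 / √451 = 2.564 / 21.237 = 0.121.

d_min ≈ 0.12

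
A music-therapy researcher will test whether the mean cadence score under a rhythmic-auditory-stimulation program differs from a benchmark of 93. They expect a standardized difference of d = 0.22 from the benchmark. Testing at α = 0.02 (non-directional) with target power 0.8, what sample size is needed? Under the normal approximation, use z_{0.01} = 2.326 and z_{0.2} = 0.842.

For a one-sample test: n = ((z_{α/2} + z_β) / d)².
z_{α/2} + z_β = 2.326 + 0.842 = 3.168.
n = (3.168 / 0.22)² = 14.400² = 207.36.
Round up.

n = 208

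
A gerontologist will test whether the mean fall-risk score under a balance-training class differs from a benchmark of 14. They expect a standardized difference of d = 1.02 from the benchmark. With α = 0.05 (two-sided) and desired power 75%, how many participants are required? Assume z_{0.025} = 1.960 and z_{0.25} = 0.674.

n = 7

For a one-sample test: n = ((z_{α/2} + z_β) / d)².
z_{α/2} + z_β = 1.960 + 0.674 = 2.634.
n = (2.634 / 1.02)² = 2.582² = 6.67.
Round up.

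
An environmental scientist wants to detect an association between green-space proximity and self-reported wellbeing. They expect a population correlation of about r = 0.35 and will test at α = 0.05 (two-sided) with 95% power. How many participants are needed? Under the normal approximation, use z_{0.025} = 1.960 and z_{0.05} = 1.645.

n = 101

Fisher's z: C = ½·ln((1+r)/(1−r)) = ½·ln(2.0769) = 0.3654.
n = ((z_{α/2} + z_β)/C)² + 3.
(1.960 + 1.645) / 0.3654 = 3.605 / 0.3654 = 9.866.
n = 9.866² + 3 = 97.34 + 3 = 100.3.
Round up.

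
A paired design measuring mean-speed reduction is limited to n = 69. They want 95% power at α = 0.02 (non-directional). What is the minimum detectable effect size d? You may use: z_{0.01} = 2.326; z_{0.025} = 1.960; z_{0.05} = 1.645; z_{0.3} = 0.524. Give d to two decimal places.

d_min ≈ 0.48

For a single sample (or paired design) of n = 69: d_min = (z_{α/2} + z_β)/√n.
z-sum = 2.326 + 1.645 = 3.971.
d_min = 3.971 / √69 = 3.971 / 8.307 = 0.478.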